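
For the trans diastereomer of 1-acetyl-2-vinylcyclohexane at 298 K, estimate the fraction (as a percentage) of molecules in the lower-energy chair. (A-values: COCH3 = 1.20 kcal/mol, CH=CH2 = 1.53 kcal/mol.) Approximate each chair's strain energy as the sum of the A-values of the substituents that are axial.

C1 and C2 have opposite parity, so for the trans isomer the two substituents are e,e in one chair and a,a in the other.
Chair I (acetyl axial, vinyl axial): E = 2.73 kcal/mol; chair II (acetyl equatorial, vinyl equatorial): E = 0.00 kcal/mol.
ΔG = 2.73 kcal/mol between the two chairs.
K = exp(ΔG/RT) with R = 1.987×10⁻³ kcal mol⁻¹ K⁻¹ and T = 298 K gives K ≈ 101.
Fraction in the lower-energy chair = K/(K+1) = 99.0%.

99.0%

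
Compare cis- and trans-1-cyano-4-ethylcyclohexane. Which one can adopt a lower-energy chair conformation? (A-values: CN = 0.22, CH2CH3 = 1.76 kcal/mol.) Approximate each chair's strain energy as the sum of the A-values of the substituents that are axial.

At 1,4 positions (parity opposite): cis → (a,e or e,a); trans → (e,e or a,a).
Best chair for cis: E = 0.22 kcal/mol; best chair for trans: E = 0.00 kcal/mol.
The trans isomer is lower by 0.22 kcal/mol.

trans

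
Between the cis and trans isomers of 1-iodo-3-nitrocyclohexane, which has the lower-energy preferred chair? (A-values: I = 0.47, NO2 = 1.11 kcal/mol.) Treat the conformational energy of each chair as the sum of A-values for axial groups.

cis

At 1,3 positions (parity same): cis → (e,e or a,a); trans → (a,e or e,a).
Best chair for cis: E = 0.00 kcal/mol; best chair for trans: E = 0.47 kcal/mol.
The cis isomer is lower by 0.47 kcal/mol.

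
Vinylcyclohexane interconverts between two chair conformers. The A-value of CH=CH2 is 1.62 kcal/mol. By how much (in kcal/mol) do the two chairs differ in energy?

A monosubstituted cyclohexane has one chair with the vinyl group axial (E = A = 1.62 kcal/mol) and one with it equatorial (E = 0).
ΔE = 1.62 − 0 = 1.62 kcal/mol.

1.62 kcal/mol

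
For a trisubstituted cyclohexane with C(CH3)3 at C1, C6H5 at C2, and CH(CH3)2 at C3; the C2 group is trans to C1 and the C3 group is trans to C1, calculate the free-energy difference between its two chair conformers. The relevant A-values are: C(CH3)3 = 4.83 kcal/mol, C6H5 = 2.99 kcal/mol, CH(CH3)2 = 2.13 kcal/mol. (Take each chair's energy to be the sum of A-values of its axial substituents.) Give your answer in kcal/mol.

Chair I (tert-butyl axial, phenyl axial, isopropyl equatorial): E = 7.82 kcal/mol.
Chair II (tert-butyl equatorial, phenyl equatorial, isopropyl axial): E = 2.13 kcal/mol.
ΔE = 7.82 − 2.13 = 5.69 kcal/mol; chair II is more stable.

5.69 kcal/mol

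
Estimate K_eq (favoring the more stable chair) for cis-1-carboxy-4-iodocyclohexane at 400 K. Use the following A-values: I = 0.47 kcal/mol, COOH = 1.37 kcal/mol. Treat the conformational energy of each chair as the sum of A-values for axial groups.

C1 and C4 have opposite parity, so for the cis isomer the two substituents are one axial and one equatorial in each chair.
Chair I (iodo axial, carboxyl equatorial): E = 0.47 kcal/mol; chair II (iodo equatorial, carboxyl axial): E = 1.37 kcal/mol.
ΔG = 0.90 kcal/mol between the two chairs.
K = exp(ΔG/RT) with R = 1.987×10⁻³ kcal mol⁻¹ K⁻¹ and T = 400 K gives K ≈ 3.1.

K ≈ 3.10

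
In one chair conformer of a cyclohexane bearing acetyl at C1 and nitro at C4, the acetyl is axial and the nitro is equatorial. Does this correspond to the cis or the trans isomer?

C1 and C4 have opposite parity, so their axial bonds point in opposite directions.
With opposite-parity carbons, two substituents on the same face are one axial and one equatorial; opposite faces give both axial or both equatorial.
Here the groups are axial/equatorial → same face → cis.

cis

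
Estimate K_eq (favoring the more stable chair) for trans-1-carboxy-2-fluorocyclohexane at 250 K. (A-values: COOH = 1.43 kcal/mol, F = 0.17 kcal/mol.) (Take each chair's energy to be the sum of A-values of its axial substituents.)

C1 and C2 have opposite parity, so for the trans isomer the two substituents are e,e in one chair and a,a in the other.
Chair I (carboxyl axial, fluoro axial): E = 1.60 kcal/mol; chair II (carboxyl equatorial, fluoro equatorial): E = 0.00 kcal/mol.
ΔG = 1.60 kcal/mol between the two chairs.
K = exp(ΔG/RT) with R = 1.987×10⁻³ kcal mol⁻¹ K⁻¹ and T = 250 K gives K ≈ 25.1.

K ≈ 25.1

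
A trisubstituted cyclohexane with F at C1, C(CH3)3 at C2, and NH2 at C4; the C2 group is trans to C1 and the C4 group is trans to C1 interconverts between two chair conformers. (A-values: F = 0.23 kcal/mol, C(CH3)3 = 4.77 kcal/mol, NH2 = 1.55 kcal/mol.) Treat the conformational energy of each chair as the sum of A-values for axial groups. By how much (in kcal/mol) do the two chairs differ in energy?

Chair I (fluoro axial, tert-butyl axial, amino axial): E = 6.55 kcal/mol.
Chair II (fluoro equatorial, tert-butyl equatorial, amino equatorial): E = 0.00 kcal/mol.
ΔE = 6.55 − 0.00 = 6.55 kcal/mol; chair II is more stable.

6.55 kcal/mol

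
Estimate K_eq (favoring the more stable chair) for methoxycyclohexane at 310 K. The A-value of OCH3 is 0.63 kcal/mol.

One chair has the methoxy group axial (E = 0.63 kcal/mol) and the other has it equatorial (E = 0).
ΔG = 0.63 kcal/mol between the two chairs.
K = exp(ΔG/RT) with R = 1.987×10⁻³ kcal mol⁻¹ K⁻¹ and T = 310 K gives K ≈ 2.78.

K ≈ 2.78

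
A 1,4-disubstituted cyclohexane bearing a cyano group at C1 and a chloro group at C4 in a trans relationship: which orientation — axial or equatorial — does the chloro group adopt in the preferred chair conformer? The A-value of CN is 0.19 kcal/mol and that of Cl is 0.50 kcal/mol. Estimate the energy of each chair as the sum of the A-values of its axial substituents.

C1 and C4 have opposite parity, so for the trans isomer the two substituents are e,e in one chair and a,a in the other.
Chair I (cyano axial, chloro axial): E = 0.69 kcal/mol.
Chair II (cyano equatorial, chloro equatorial): E = 0.00 kcal/mol.
Chair II is the more stable (lower-energy) conformer, and in that chair the chloro group is equatorial.

equatorial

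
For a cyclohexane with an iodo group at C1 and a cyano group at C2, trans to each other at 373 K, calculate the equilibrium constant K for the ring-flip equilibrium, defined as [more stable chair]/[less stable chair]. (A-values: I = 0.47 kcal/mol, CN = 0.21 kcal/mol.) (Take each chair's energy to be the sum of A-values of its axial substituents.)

C1 and C2 have opposite parity, so for the trans isomer the two substituents are e,e in one chair and a,a in the other.
Chair I (iodo axial, cyano axial): E = 0.68 kcal/mol; chair II (iodo equatorial, cyano equatorial): E = 0.00 kcal/mol.
ΔG = 0.68 kcal/mol between the two chairs.
K = exp(ΔG/RT) with R = 1.987×10⁻³ kcal mol⁻¹ K⁻¹ and T = 373 K gives K ≈ 2.5.

K ≈ 2.50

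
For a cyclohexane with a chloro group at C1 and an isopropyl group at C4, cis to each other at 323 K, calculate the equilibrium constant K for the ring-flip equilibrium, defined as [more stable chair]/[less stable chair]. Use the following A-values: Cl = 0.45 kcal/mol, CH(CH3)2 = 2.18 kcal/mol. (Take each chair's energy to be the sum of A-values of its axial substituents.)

C1 and C4 have opposite parity, so for the cis isomer the two substituents are one axial and one equatorial in each chair.
Chair I (chloro axial, isopropyl equatorial): E = 0.45 kcal/mol; chair II (chloro equatorial, isopropyl axial): E = 2.18 kcal/mol.
ΔG = 1.73 kcal/mol between the two chairs.
K = exp(ΔG/RT) with R = 1.987×10⁻³ kcal mol⁻¹ K⁻¹ and T = 323 K gives K ≈ 14.8.

K ≈ 14.8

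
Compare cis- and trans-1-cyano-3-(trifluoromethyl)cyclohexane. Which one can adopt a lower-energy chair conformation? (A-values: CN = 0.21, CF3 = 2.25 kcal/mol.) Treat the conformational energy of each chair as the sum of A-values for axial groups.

At 1,3 positions (parity same): cis → (e,e or a,a); trans → (a,e or e,a).
Best chair for cis: E = 0.00 kcal/mol; best chair for trans: E = 0.21 kcal/mol.
The cis isomer is lower by 0.21 kcal/mol.

cis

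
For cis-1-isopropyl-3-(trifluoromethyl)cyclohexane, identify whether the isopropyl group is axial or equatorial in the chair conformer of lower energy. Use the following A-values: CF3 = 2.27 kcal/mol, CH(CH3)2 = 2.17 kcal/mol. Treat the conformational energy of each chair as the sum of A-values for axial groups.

C1 and C3 have the same parity, so for the cis isomer the two substituents are e,e in one chair and a,a in the other.
Chair I (trifluoromethyl axial, isopropyl axial): E = 4.44 kcal/mol.
Chair II (trifluoromethyl equatorial, isopropyl equatorial): E = 0.00 kcal/mol.
Chair II is the more stable (lower-energy) conformer, and in that chair the isopropyl group is equatorial.

equatorial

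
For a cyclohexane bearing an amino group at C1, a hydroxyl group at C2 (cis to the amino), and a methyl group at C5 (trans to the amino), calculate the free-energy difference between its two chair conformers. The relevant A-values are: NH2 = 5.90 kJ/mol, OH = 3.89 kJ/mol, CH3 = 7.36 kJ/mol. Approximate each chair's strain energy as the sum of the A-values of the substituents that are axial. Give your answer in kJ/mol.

5.35 kJ/mol

Chair I (amino axial, hydroxyl equatorial, methyl equatorial): E = 5.90 kJ/mol.
Chair II (amino equatorial, hydroxyl axial, methyl axial): E = 11.25 kJ/mol.
ΔE = 11.25 − 5.90 = 5.35 kJ/mol; chair I is more stable.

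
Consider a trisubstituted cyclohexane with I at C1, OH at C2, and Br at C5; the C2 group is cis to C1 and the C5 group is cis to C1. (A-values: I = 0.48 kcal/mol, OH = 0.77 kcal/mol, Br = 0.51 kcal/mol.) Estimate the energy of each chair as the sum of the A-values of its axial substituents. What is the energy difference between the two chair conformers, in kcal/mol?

0.22 kcal/mol

Chair I (iodo axial, hydroxyl equatorial, bromo axial): E = 0.99 kcal/mol.
Chair II (iodo equatorial, hydroxyl axial, bromo equatorial): E = 0.77 kcal/mol.
ΔE = 0.99 − 0.77 = 0.22 kcal/mol; chair II is more stable.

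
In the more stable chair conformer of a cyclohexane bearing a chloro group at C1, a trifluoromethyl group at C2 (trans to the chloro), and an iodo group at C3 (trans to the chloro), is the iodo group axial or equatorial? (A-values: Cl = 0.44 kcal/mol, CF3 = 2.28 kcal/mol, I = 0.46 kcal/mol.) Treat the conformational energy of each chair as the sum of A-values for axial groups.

Chair I (chloro axial, trifluoromethyl axial, iodo equatorial): E = 2.72 kcal/mol.
Chair II (chloro equatorial, trifluoromethyl equatorial, iodo axial): E = 0.46 kcal/mol.
Chair II is the more stable (lower-energy) conformer, and in that chair the iodo group is axial.

axial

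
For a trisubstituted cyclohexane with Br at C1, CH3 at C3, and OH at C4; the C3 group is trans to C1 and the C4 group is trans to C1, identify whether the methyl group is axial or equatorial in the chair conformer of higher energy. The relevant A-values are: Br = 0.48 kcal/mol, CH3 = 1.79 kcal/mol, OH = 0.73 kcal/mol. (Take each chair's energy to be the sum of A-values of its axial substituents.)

Chair I (bromo axial, methyl equatorial, hydroxyl axial): E = 1.21 kcal/mol.
Chair II (bromo equatorial, methyl axial, hydroxyl equatorial): E = 1.79 kcal/mol.
Chair II is the less stable (higher-energy) conformer, and in that chair the methyl group is axial.

axial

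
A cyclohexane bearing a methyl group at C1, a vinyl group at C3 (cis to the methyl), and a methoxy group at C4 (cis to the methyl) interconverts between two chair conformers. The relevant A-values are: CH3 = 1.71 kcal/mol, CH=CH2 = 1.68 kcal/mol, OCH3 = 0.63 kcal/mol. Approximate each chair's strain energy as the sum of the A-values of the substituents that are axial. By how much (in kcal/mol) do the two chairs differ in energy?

Chair I (methyl axial, vinyl axial, methoxy equatorial): E = 3.39 kcal/mol.
Chair II (methyl equatorial, vinyl equatorial, methoxy axial): E = 0.63 kcal/mol.
ΔE = 3.39 − 0.63 = 2.76 kcal/mol; chair II is more stable.

2.76 kcal/mol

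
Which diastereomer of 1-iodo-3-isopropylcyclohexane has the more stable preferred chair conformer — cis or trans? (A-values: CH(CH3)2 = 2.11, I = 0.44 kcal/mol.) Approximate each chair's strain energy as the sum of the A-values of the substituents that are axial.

At 1,3 positions (parity same): cis → (e,e or a,a); trans → (a,e or e,a).
Best chair for cis: E = 0.00 kcal/mol; best chair for trans: E = 0.44 kcal/mol.
The cis isomer is lower by 0.44 kcal/mol.

cis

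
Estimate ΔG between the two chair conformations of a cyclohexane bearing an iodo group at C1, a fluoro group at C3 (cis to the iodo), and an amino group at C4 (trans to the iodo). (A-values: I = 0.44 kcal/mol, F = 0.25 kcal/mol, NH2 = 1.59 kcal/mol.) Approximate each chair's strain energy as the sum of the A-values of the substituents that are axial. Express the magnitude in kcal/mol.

Chair I (iodo axial, fluoro axial, amino axial): E = 2.28 kcal/mol.
Chair II (iodo equatorial, fluoro equatorial, amino equatorial): E = 0.00 kcal/mol.
ΔE = 2.28 − 0.00 = 2.28 kcal/mol; chair II is more stable.

2.28 kcal/mol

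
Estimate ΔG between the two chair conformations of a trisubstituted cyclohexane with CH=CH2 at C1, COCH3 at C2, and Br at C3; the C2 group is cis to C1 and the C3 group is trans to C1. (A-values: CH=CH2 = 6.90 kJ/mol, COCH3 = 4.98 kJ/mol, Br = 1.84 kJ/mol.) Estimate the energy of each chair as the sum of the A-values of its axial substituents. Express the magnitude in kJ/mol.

0.08 kJ/mol

Chair I (vinyl axial, acetyl equatorial, bromo equatorial): E = 6.90 kJ/mol.
Chair II (vinyl equatorial, acetyl axial, bromo axial): E = 6.82 kJ/mol.
ΔE = 6.90 − 6.82 = 0.08 kJ/mol; chair II is more stable.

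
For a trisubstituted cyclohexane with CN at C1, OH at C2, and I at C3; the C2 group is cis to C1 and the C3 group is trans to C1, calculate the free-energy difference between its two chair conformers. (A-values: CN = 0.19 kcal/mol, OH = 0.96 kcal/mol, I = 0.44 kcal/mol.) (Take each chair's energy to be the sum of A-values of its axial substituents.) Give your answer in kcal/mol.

Chair I (cyano axial, hydroxyl equatorial, iodo equatorial): E = 0.19 kcal/mol.
Chair II (cyano equatorial, hydroxyl axial, iodo axial): E = 1.40 kcal/mol.
ΔE = 1.40 − 0.19 = 1.21 kcal/mol; chair I is more stable.

1.21 kcal/mol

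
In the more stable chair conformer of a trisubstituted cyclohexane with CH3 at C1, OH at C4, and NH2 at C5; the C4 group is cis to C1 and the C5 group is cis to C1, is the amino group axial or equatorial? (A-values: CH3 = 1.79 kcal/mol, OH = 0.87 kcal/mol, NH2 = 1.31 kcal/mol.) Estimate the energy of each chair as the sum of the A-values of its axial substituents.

Chair I (methyl axial, hydroxyl equatorial, amino axial): E = 3.10 kcal/mol.
Chair II (methyl equatorial, hydroxyl axial, amino equatorial): E = 0.87 kcal/mol.
Chair II is the more stable (lower-energy) conformer, and in that chair the amino group is equatorial.

equatorial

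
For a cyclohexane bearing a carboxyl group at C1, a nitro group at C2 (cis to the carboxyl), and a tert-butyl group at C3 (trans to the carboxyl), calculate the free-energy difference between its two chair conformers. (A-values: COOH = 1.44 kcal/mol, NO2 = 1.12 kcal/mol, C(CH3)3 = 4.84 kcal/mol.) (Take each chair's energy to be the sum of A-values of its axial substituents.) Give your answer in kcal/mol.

Chair I (carboxyl axial, nitro equatorial, tert-butyl equatorial): E = 1.44 kcal/mol.
Chair II (carboxyl equatorial, nitro axial, tert-butyl axial): E = 5.96 kcal/mol.
ΔE = 5.96 − 1.44 = 4.52 kcal/mol; chair I is more stable.

4.52 kcal/mol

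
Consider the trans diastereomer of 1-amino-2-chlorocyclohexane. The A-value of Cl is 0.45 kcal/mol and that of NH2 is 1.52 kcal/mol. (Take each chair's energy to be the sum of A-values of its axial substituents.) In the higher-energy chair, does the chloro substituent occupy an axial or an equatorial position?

axial

C1 and C2 have opposite parity, so for the trans isomer the two substituents are e,e in one chair and a,a in the other.
Chair I (chloro axial, amino axial): E = 1.97 kcal/mol.
Chair II (chloro equatorial, amino equatorial): E = 0.00 kcal/mol.
Chair I is the less stable (higher-energy) conformer, and in that chair the chloro group is axial.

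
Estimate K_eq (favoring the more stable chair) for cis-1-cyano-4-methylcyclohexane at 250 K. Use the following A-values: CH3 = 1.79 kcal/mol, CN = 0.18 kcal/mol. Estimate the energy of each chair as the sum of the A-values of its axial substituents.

K ≈ 25.6

C1 and C4 have opposite parity, so for the cis isomer the two substituents are one axial and one equatorial in each chair.
Chair I (methyl axial, cyano equatorial): E = 1.79 kcal/mol; chair II (methyl equatorial, cyano axial): E = 0.18 kcal/mol.
ΔG = 1.61 kcal/mol between the two chairs.
K = exp(ΔG/RT) with R = 1.987×10⁻³ kcal mol⁻¹ K⁻¹ and T = 250 K gives K ≈ 25.6.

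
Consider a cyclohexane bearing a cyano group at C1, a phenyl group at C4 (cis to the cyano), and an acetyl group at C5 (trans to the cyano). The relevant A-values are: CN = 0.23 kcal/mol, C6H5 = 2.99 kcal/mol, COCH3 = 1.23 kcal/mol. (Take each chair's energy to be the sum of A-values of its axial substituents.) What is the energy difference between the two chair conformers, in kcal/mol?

3.99 kcal/mol

Chair I (cyano axial, phenyl equatorial, acetyl equatorial): E = 0.23 kcal/mol.
Chair II (cyano equatorial, phenyl axial, acetyl axial): E = 4.22 kcal/mol.
ΔE = 4.22 − 0.23 = 3.99 kcal/mol; chair I is more stable.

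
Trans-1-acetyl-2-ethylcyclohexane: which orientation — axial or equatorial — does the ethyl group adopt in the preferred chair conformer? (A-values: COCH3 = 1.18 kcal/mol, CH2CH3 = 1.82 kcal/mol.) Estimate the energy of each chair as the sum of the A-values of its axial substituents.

C1 and C2 have opposite parity, so for the trans isomer the two substituents are e,e in one chair and a,a in the other.
Chair I (acetyl axial, ethyl axial): E = 3.00 kcal/mol.
Chair II (acetyl equatorial, ethyl equatorial): E = 0.00 kcal/mol.
Chair II is the more stable (lower-energy) conformer, and in that chair the ethyl group is equatorial.

equatorial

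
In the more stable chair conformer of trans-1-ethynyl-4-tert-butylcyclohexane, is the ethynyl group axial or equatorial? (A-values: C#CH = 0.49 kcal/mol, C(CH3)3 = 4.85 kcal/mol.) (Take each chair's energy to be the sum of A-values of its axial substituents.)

equatorial

C1 and C4 have opposite parity, so for the trans isomer the two substituents are e,e in one chair and a,a in the other.
Chair I (ethynyl axial, tert-butyl axial): E = 5.34 kcal/mol.
Chair II (ethynyl equatorial, tert-butyl equatorial): E = 0.00 kcal/mol.
Chair II is the more stable (lower-energy) conformer, and in that chair the ethynyl group is equatorial.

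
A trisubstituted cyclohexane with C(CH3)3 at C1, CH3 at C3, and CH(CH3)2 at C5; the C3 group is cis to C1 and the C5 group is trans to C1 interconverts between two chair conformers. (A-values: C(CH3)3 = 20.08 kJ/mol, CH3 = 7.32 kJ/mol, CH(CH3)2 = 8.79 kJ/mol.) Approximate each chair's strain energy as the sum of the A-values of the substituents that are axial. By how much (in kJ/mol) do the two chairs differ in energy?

Chair I (tert-butyl axial, methyl axial, isopropyl equatorial): E = 27.40 kJ/mol.
Chair II (tert-butyl equatorial, methyl equatorial, isopropyl axial): E = 8.79 kJ/mol.
ΔE = 27.40 − 8.79 = 18.61 kJ/mol; chair II is more stable.

18.61 kJ/mol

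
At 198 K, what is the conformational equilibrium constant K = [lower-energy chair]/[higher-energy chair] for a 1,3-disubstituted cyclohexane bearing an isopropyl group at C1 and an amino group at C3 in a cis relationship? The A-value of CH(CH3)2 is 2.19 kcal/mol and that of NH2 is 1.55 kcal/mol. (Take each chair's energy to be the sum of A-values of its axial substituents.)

K ≈ 13443

C1 and C3 have the same parity, so for the cis isomer the two substituents are e,e in one chair and a,a in the other.
Chair I (isopropyl axial, amino axial): E = 3.74 kcal/mol; chair II (isopropyl equatorial, amino equatorial): E = 0.00 kcal/mol.
ΔG = 3.74 kcal/mol between the two chairs.
K = exp(ΔG/RT) with R = 1.987×10⁻³ kcal mol⁻¹ K⁻¹ and T = 198 K gives K ≈ 1.34e+04.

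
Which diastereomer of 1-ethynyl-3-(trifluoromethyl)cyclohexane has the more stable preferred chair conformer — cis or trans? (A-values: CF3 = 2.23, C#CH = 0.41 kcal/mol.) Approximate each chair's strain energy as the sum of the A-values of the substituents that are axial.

At 1,3 positions (parity same): cis → (e,e or a,a); trans → (a,e or e,a).
Best chair for cis: E = 0.00 kcal/mol; best chair for trans: E = 0.41 kcal/mol.
The cis isomer is lower by 0.41 kcal/mol.

cis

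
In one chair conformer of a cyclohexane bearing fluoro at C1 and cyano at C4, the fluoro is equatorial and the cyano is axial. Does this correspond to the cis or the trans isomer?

C1 and C4 have opposite parity, so their axial bonds point in opposite directions.
With opposite-parity carbons, two substituents on the same face are one axial and one equatorial; opposite faces give both axial or both equatorial.
Here the groups are equatorial/axial → same face → cis.

cis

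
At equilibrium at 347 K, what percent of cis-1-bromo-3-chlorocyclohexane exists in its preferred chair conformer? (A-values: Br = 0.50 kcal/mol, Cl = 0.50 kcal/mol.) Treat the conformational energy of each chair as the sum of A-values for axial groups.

81.0%

C1 and C3 have the same parity, so for the cis isomer the two substituents are e,e in one chair and a,a in the other.
Chair I (bromo axial, chloro axial): E = 1.00 kcal/mol; chair II (bromo equatorial, chloro equatorial): E = 0.00 kcal/mol.
ΔG = 1.00 kcal/mol between the two chairs.
K = exp(ΔG/RT) with R = 1.987×10⁻³ kcal mol⁻¹ K⁻¹ and T = 347 K gives K ≈ 4.26.
Fraction in the lower-energy chair = K/(K+1) = 81.0%.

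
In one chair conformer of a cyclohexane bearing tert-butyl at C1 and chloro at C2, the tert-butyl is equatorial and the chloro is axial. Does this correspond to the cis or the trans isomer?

C1 and C2 have opposite parity, so their axial bonds point in opposite directions.
With opposite-parity carbons, two substituents on the same face are one axial and one equatorial; opposite faces give both axial or both equatorial.
Here the groups are equatorial/axial → same face → cis.

cis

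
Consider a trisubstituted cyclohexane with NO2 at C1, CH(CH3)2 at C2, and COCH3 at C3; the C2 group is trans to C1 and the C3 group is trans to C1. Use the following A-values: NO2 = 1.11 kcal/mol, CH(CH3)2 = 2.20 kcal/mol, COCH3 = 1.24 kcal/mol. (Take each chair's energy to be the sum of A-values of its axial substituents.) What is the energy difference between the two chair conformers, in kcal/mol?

Chair I (nitro axial, isopropyl axial, acetyl equatorial): E = 3.31 kcal/mol.
Chair II (nitro equatorial, isopropyl equatorial, acetyl axial): E = 1.24 kcal/mol.
ΔE = 3.31 − 1.24 = 2.07 kcal/mol; chair II is more stable.

2.07 kcal/mol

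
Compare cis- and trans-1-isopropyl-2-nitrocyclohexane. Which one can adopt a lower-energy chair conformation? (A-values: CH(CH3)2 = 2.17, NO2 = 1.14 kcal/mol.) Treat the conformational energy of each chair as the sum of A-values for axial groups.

At 1,2 positions (parity opposite): cis → (a,e or e,a); trans → (e,e or a,a).
Best chair for cis: E = 1.14 kcal/mol; best chair for trans: E = 0.00 kcal/mol.
The trans isomer is lower by 1.14 kcal/mol.

trans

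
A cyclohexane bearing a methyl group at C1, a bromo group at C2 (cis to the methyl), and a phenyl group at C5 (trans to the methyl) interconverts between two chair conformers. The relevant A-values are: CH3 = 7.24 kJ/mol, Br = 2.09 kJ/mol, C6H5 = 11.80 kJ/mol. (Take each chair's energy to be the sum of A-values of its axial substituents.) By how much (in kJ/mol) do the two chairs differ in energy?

Chair I (methyl axial, bromo equatorial, phenyl equatorial): E = 7.24 kJ/mol.
Chair II (methyl equatorial, bromo axial, phenyl axial): E = 13.89 kJ/mol.
ΔE = 13.89 − 7.24 = 6.65 kJ/mol; chair I is more stable.

6.65 kJ/mol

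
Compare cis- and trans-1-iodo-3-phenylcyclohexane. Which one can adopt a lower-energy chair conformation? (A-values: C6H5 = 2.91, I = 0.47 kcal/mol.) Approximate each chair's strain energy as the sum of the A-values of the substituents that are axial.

At 1,3 positions (parity same): cis → (e,e or a,a); trans → (a,e or e,a).
Best chair for cis: E = 0.00 kcal/mol; best chair for trans: E = 0.47 kcal/mol.
The cis isomer is lower by 0.47 kcal/mol.

cis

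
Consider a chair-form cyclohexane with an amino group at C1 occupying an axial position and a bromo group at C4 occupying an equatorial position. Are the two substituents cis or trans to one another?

C1 and C4 have opposite parity, so their axial bonds point in opposite directions.
With opposite-parity carbons, two substituents on the same face are one axial and one equatorial; opposite faces give both axial or both equatorial.
Here the groups are axial/equatorial → same face → cis.

cis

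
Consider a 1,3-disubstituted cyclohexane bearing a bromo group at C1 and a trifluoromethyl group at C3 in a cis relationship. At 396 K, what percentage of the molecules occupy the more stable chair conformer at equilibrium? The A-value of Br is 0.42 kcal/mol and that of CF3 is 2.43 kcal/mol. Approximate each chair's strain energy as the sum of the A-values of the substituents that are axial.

97.4%

C1 and C3 have the same parity, so for the cis isomer the two substituents are e,e in one chair and a,a in the other.
Chair I (bromo axial, trifluoromethyl axial): E = 2.85 kcal/mol; chair II (bromo equatorial, trifluoromethyl equatorial): E = 0.00 kcal/mol.
ΔG = 2.85 kcal/mol between the two chairs.
K = exp(ΔG/RT) with R = 1.987×10⁻³ kcal mol⁻¹ K⁻¹ and T = 396 K gives K ≈ 37.4.
Fraction in the lower-energy chair = K/(K+1) = 97.4%.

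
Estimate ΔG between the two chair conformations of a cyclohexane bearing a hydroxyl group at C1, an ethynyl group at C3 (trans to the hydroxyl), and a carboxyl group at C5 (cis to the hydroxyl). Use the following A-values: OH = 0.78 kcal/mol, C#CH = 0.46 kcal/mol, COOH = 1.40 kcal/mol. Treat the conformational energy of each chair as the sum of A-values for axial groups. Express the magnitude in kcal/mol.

Chair I (hydroxyl axial, ethynyl equatorial, carboxyl axial): E = 2.18 kcal/mol.
Chair II (hydroxyl equatorial, ethynyl axial, carboxyl equatorial): E = 0.46 kcal/mol.
ΔE = 2.18 − 0.46 = 1.72 kcal/mol; chair II is more stable.

1.72 kcal/mol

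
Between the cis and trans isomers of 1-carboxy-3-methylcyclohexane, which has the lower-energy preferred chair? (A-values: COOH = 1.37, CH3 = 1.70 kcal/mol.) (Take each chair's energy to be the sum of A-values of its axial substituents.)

cis

At 1,3 positions (parity same): cis → (e,e or a,a); trans → (a,e or e,a).
Best chair for cis: E = 0.00 kcal/mol; best chair for trans: E = 1.37 kcal/mol.
The cis isomer is lower by 1.37 kcal/mol.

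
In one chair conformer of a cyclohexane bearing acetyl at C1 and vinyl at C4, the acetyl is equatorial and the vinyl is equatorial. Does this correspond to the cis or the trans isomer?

C1 and C4 have opposite parity, so their axial bonds point in opposite directions.
With opposite-parity carbons, two substituents on the same face are one axial and one equatorial; opposite faces give both axial or both equatorial.
Here the groups are equatorial/equatorial → opposite face → trans.

trans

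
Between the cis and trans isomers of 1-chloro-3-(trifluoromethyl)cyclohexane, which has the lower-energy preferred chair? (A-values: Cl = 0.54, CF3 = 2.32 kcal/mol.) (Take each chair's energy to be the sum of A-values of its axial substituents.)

cis

At 1,3 positions (parity same): cis → (e,e or a,a); trans → (a,e or e,a).
Best chair for cis: E = 0.00 kcal/mol; best chair for trans: E = 0.54 kcal/mol.
The cis isomer is lower by 0.54 kcal/mol.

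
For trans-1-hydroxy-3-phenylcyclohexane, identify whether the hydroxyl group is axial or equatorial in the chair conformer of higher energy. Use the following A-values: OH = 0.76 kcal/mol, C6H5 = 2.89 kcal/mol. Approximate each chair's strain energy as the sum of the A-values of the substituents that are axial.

equatorial

C1 and C3 have the same parity, so for the trans isomer the two substituents are one axial and one equatorial in each chair.
Chair I (hydroxyl axial, phenyl equatorial): E = 0.76 kcal/mol.
Chair II (hydroxyl equatorial, phenyl axial): E = 2.89 kcal/mol.
Chair II is the less stable (higher-energy) conformer, and in that chair the hydroxyl group is equatorial.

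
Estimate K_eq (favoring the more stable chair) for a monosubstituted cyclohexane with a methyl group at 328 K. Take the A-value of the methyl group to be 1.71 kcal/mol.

One chair has the methyl group axial (E = 1.71 kcal/mol) and the other has it equatorial (E = 0).
ΔG = 1.71 kcal/mol between the two chairs.
K = exp(ΔG/RT) with R = 1.987×10⁻³ kcal mol⁻¹ K⁻¹ and T = 328 K gives K ≈ 13.8.

K ≈ 13.8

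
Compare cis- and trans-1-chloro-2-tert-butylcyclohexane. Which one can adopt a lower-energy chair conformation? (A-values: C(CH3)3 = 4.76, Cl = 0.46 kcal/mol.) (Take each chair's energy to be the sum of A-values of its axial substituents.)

trans

At 1,2 positions (parity opposite): cis → (a,e or e,a); trans → (e,e or a,a).
Best chair for cis: E = 0.46 kcal/mol; best chair for trans: E = 0.00 kcal/mol.
The trans isomer is lower by 0.46 kcal/mol.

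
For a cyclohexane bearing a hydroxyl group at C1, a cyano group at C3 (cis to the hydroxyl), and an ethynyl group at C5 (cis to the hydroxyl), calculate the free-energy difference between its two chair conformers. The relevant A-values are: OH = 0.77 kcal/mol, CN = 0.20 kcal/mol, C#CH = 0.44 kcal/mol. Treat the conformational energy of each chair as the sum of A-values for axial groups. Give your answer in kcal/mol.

Chair I (hydroxyl axial, cyano axial, ethynyl axial): E = 1.41 kcal/mol.
Chair II (hydroxyl equatorial, cyano equatorial, ethynyl equatorial): E = 0.00 kcal/mol.
ΔE = 1.41 − 0.00 = 1.41 kcal/mol; chair II is more stable.

1.41 kcal/mol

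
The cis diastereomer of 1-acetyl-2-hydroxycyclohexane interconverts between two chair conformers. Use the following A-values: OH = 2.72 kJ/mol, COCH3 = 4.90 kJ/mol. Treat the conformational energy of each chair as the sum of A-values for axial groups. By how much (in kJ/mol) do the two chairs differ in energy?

C1 and C2 have opposite parity, so for the cis isomer the two substituents are one axial and one equatorial in each chair.
Chair I (hydroxyl axial, acetyl equatorial): E = 2.72 kJ/mol.
Chair II (hydroxyl equatorial, acetyl axial): E = 4.90 kJ/mol.
ΔE = 4.90 − 2.72 = 2.18 kJ/mol; chair I is more stable.

2.18 kJ/mol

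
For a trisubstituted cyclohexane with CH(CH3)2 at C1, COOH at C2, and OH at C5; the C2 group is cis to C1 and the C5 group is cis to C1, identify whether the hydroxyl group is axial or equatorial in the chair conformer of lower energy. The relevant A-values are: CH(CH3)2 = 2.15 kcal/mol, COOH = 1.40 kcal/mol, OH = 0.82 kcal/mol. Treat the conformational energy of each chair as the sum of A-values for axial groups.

equatorial

Chair I (isopropyl axial, carboxyl equatorial, hydroxyl axial): E = 2.97 kcal/mol.
Chair II (isopropyl equatorial, carboxyl axial, hydroxyl equatorial): E = 1.40 kcal/mol.
Chair II is the more stable (lower-energy) conformer, and in that chair the hydroxyl group is equatorial.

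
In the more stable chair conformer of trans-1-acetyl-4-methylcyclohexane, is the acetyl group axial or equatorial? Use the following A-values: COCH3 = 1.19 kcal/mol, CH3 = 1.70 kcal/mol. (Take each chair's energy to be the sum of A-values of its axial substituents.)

C1 and C4 have opposite parity, so for the trans isomer the two substituents are e,e in one chair and a,a in the other.
Chair I (acetyl axial, methyl axial): E = 2.89 kcal/mol.
Chair II (acetyl equatorial, methyl equatorial): E = 0.00 kcal/mol.
Chair II is the more stable (lower-energy) conformer, and in that chair the acetyl group is equatorial.

equatorial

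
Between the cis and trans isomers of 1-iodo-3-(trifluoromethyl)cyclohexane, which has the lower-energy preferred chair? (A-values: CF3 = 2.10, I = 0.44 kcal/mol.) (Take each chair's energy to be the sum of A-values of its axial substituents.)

At 1,3 positions (parity same): cis → (e,e or a,a); trans → (a,e or e,a).
Best chair for cis: E = 0.00 kcal/mol; best chair for trans: E = 0.44 kcal/mol.
The cis isomer is lower by 0.44 kcal/mol.

cis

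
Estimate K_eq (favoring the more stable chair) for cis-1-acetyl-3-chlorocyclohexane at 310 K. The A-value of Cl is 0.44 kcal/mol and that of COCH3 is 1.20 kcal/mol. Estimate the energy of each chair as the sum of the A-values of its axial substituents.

C1 and C3 have the same parity, so for the cis isomer the two substituents are e,e in one chair and a,a in the other.
Chair I (chloro axial, acetyl axial): E = 1.64 kcal/mol; chair II (chloro equatorial, acetyl equatorial): E = 0.00 kcal/mol.
ΔG = 1.64 kcal/mol between the two chairs.
K = exp(ΔG/RT) with R = 1.987×10⁻³ kcal mol⁻¹ K⁻¹ and T = 310 K gives K ≈ 14.3.

K ≈ 14.3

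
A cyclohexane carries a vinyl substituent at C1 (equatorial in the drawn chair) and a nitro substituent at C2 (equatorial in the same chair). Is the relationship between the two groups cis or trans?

trans

C1 and C2 have opposite parity, so their axial bonds point in opposite directions.
With opposite-parity carbons, two substituents on the same face are one axial and one equatorial; opposite faces give both axial or both equatorial.
Here the groups are equatorial/equatorial → opposite face → trans.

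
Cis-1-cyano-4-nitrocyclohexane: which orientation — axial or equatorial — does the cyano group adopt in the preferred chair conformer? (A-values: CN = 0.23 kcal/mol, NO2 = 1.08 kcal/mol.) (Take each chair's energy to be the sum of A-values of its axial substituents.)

axial

C1 and C4 have opposite parity, so for the cis isomer the two substituents are one axial and one equatorial in each chair.
Chair I (cyano axial, nitro equatorial): E = 0.23 kcal/mol.
Chair II (cyano equatorial, nitro axial): E = 1.08 kcal/mol.
Chair I is the more stable (lower-energy) conformer, and in that chair the cyano group is axial.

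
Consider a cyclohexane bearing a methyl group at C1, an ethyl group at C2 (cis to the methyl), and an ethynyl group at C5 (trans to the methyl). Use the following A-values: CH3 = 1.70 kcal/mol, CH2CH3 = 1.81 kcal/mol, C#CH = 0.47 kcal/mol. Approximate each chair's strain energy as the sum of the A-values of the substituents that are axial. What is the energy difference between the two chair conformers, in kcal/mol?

Chair I (methyl axial, ethyl equatorial, ethynyl equatorial): E = 1.70 kcal/mol.
Chair II (methyl equatorial, ethyl axial, ethynyl axial): E = 2.28 kcal/mol.
ΔE = 2.28 − 1.70 = 0.58 kcal/mol; chair I is more stable.

0.58 kcal/mol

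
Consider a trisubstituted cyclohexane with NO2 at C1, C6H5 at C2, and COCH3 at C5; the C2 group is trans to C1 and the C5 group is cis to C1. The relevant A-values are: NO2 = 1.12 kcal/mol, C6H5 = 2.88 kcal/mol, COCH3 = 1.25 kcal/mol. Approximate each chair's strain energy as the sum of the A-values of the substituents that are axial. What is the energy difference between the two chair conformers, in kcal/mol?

5.25 kcal/mol

Chair I (nitro axial, phenyl axial, acetyl axial): E = 5.25 kcal/mol.
Chair II (nitro equatorial, phenyl equatorial, acetyl equatorial): E = 0.00 kcal/mol.
ΔE = 5.25 − 0.00 = 5.25 kcal/mol; chair II is more stable.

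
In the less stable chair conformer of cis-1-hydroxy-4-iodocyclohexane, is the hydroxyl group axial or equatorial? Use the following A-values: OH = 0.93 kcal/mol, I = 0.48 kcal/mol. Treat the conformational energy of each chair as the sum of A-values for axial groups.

C1 and C4 have opposite parity, so for the cis isomer the two substituents are one axial and one equatorial in each chair.
Chair I (hydroxyl axial, iodo equatorial): E = 0.93 kcal/mol.
Chair II (hydroxyl equatorial, iodo axial): E = 0.48 kcal/mol.
Chair I is the less stable (higher-energy) conformer, and in that chair the hydroxyl group is axial.

axial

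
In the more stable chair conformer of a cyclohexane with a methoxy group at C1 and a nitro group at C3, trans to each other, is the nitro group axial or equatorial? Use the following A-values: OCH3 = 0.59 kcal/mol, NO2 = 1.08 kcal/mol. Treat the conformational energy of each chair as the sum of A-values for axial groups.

equatorial

C1 and C3 have the same parity, so for the trans isomer the two substituents are one axial and one equatorial in each chair.
Chair I (methoxy axial, nitro equatorial): E = 0.59 kcal/mol.
Chair II (methoxy equatorial, nitro axial): E = 1.08 kcal/mol.
Chair I is the more stable (lower-energy) conformer, and in that chair the nitro group is equatorial.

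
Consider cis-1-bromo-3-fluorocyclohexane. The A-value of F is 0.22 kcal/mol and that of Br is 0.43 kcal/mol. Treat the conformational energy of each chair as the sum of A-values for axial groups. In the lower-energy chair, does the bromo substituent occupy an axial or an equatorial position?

C1 and C3 have the same parity, so for the cis isomer the two substituents are e,e in one chair and a,a in the other.
Chair I (fluoro axial, bromo axial): E = 0.65 kcal/mol.
Chair II (fluoro equatorial, bromo equatorial): E = 0.00 kcal/mol.
Chair II is the more stable (lower-energy) conformer, and in that chair the bromo group is equatorial.

equatorial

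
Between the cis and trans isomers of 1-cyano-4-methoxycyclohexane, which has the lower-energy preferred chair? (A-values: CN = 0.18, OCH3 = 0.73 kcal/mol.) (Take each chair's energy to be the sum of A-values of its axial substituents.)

trans

At 1,4 positions (parity opposite): cis → (a,e or e,a); trans → (e,e or a,a).
Best chair for cis: E = 0.18 kcal/mol; best chair for trans: E = 0.00 kcal/mol.
The trans isomer is lower by 0.18 kcal/mol.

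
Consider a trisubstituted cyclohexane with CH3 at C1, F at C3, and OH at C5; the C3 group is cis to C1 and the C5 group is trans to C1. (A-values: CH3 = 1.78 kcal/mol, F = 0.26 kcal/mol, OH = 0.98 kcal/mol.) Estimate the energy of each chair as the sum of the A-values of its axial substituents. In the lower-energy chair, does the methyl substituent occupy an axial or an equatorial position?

Chair I (methyl axial, fluoro axial, hydroxyl equatorial): E = 2.04 kcal/mol.
Chair II (methyl equatorial, fluoro equatorial, hydroxyl axial): E = 0.98 kcal/mol.
Chair II is the more stable (lower-energy) conformer, and in that chair the methyl group is equatorial.

equatorial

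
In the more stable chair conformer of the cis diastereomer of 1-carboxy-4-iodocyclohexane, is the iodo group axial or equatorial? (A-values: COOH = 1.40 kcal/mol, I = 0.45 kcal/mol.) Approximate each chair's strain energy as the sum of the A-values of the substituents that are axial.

C1 and C4 have opposite parity, so for the cis isomer the two substituents are one axial and one equatorial in each chair.
Chair I (carboxyl axial, iodo equatorial): E = 1.40 kcal/mol.
Chair II (carboxyl equatorial, iodo axial): E = 0.45 kcal/mol.
Chair II is the more stable (lower-energy) conformer, and in that chair the iodo group is axial.

axial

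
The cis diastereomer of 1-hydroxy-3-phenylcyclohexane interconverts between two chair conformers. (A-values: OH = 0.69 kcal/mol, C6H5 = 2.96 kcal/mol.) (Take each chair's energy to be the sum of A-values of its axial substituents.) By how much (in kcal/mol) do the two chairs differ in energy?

C1 and C3 have the same parity, so for the cis isomer the two substituents are e,e in one chair and a,a in the other.
Chair I (hydroxyl axial, phenyl axial): E = 3.65 kcal/mol.
Chair II (hydroxyl equatorial, phenyl equatorial): E = 0.00 kcal/mol.
ΔE = 3.65 − 0.00 = 3.65 kcal/mol; chair II is more stable.

3.65 kcal/mol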